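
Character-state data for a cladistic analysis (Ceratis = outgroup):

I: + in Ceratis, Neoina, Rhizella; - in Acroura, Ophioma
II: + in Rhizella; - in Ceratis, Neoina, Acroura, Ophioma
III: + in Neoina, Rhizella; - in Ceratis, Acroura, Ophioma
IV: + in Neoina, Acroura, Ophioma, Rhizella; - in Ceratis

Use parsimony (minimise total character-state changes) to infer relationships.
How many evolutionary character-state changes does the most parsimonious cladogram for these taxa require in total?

Character polarity is set by the outgroup: the derived state is whichever differs from the outgroup's state, so for I the derived state is '-', and for the remaining characters it is '+'.
I (derived state '-') is shared by Acroura and Ophioma — a synapomorphy uniting that clade.
II (derived state '+') is unique to Rhizella (autapomorphy; uninformative for grouping).
III: derived state '+' in Neoina and Rhizella only — synapomorphy for {Neoina, Rhizella}.
IV (derived state '+') is shared by all ingroup taxa — unites the whole ingroup.
Most parsimonious ingroup topology: ((Neoina,Rhizella),(Acroura,Ophioma)).
Changes per character on this tree: I: 1; II: 1; III: 1; IV: 1.
Total = 4.

4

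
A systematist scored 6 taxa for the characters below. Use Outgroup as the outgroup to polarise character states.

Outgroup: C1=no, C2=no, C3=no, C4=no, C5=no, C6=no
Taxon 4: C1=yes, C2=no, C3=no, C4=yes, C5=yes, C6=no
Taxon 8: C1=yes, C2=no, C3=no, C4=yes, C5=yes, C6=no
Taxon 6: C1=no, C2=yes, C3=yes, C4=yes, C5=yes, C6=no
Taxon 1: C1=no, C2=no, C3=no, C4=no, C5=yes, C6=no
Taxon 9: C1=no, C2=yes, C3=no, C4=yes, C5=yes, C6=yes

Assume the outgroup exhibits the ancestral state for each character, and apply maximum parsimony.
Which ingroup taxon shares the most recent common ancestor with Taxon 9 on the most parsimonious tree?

The outgroup has state 'no' for every character, so 'yes' is the derived state throughout.
C1: derived state 'yes' in Taxon 4 and Taxon 8 only — synapomorphy for {Taxon 4, Taxon 8}.
C2: derived state 'yes' in Taxon 6 and Taxon 9 only — synapomorphy for {Taxon 6, Taxon 9}.
C3: derived state 'yes' in Taxon 6 only — an autapomorphy, so it tells us nothing about relationships among taxa.
C4: derived state 'yes' in Taxon 4, Taxon 6, Taxon 8, and Taxon 9 only — synapomorphy for {Taxon 4, Taxon 6, Taxon 8, Taxon 9}.
C5 (derived state 'yes') is shared by all ingroup taxa — unites the whole ingroup.
C6: derived state 'yes' in Taxon 9 only — an autapomorphy, so it tells us nothing about relationships among taxa.
Most parsimonious ingroup topology: (((Taxon 4,Taxon 8),(Taxon 6,Taxon 9)),Taxon 1).
Taxon 9 and Taxon 6 form a cherry on this tree, so they are sister taxa.

Taxon 6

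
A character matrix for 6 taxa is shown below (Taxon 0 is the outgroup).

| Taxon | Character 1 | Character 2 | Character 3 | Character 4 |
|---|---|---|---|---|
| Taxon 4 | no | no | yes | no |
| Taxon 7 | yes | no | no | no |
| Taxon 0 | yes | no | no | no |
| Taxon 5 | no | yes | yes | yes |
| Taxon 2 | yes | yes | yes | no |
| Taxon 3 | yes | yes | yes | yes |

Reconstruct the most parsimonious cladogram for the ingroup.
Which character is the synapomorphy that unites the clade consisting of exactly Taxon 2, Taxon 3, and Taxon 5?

Character polarity is set by the outgroup: the derived state is whichever differs from the outgroup's state, so for Character 1 the derived state is 'no', and for the remaining characters it is 'yes'.
Character 1 (state 'no') occurs in Taxon 4 and Taxon 5 but conflicts with the nesting implied by the other characters — most parsimoniously interpreted as homoplasy.
Character 2: derived state 'yes' in Taxon 2, Taxon 3, and Taxon 5 only — synapomorphy for {Taxon 2, Taxon 3, Taxon 5}.
Character 3 (derived state 'yes') is shared by Taxon 2, Taxon 3, Taxon 4, and Taxon 5 — a synapomorphy uniting that clade.
Character 4 (derived state 'yes') is shared by Taxon 3 and Taxon 5 — a synapomorphy uniting that clade.
Most parsimonious ingroup topology: ((((Taxon 5,Taxon 3),Taxon 2),Taxon 4),Taxon 7).
The clade {Taxon 2, Taxon 3, Taxon 5} is supported by Character 2: its derived state 'yes' occurs in exactly those taxa and in no other taxon (including the outgroup).

Character 2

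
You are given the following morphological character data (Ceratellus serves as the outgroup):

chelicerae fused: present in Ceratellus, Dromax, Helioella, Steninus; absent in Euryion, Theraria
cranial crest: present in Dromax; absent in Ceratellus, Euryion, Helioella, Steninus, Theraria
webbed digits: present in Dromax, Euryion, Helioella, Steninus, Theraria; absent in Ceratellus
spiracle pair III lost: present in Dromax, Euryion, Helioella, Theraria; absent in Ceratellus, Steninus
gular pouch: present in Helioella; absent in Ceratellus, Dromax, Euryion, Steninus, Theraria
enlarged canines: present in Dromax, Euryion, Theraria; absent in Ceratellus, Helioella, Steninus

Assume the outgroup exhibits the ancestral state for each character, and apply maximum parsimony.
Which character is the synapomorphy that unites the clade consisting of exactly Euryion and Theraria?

chelicerae fused

Character polarity is set by the outgroup: the derived state is whichever differs from the outgroup's state, so for chelicerae fused the derived state is 'absent', and for the remaining characters it is 'present'.
Only Euryion and Theraria show the derived state 'absent' for chelicerae fused, supporting them as a clade.
cranial crest: derived state 'present' in Dromax only — an autapomorphy, so it tells us nothing about relationships among taxa.
All ingroup taxa share the derived state 'present' for webbed digits; it defines the ingroup but does not resolve relationships within it.
Only Dromax, Euryion, Helioella, and Theraria show the derived state 'present' for spiracle pair III lost, supporting them as a clade.
gular pouch (derived state 'present') is unique to Helioella (autapomorphy; uninformative for grouping).
enlarged canines (derived state 'present') is shared by Dromax, Euryion, and Theraria — a synapomorphy uniting that clade.
Most parsimonious ingroup topology: (((Dromax,(Euryion,Theraria)),Helioella),Steninus).
The clade {Euryion, Theraria} is supported by chelicerae fused: its derived state 'absent' occurs in exactly those taxa and in no other taxon (including the outgroup).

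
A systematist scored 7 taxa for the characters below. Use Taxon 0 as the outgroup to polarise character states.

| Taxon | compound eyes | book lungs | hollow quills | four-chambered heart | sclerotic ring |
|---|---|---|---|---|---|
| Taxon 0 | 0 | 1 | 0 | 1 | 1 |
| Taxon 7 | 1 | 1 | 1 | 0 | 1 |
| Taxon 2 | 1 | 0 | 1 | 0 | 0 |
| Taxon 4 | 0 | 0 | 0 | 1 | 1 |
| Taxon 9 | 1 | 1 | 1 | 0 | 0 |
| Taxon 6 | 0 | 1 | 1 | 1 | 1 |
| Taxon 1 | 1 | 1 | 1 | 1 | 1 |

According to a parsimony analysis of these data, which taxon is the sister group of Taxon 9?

Taxon 2

Character polarity is set by the outgroup: the derived state is whichever differs from the outgroup's state, so for book lungs, four-chambered heart, sclerotic ring the derived state is '0', and for the remaining characters it is '1'.
Only Taxon 1, Taxon 2, Taxon 7, and Taxon 9 show the derived state '1' for compound eyes, supporting them as a clade.
book lungs groups Taxon 2 and Taxon 4, which is incompatible with the clades supported by the remaining characters; treating it as convergent (homoplasy) costs fewer steps than any alternative tree.
hollow quills: derived state '1' in Taxon 1, Taxon 2, Taxon 6, Taxon 7, and Taxon 9 only — synapomorphy for {Taxon 1, Taxon 2, Taxon 6, Taxon 7, Taxon 9}.
four-chambered heart: derived state '0' in Taxon 2, Taxon 7, and Taxon 9 only — synapomorphy for {Taxon 2, Taxon 7, Taxon 9}.
Only Taxon 2 and Taxon 9 show the derived state '0' for sclerotic ring, supporting them as a clade.
Most parsimonious ingroup topology: ((((Taxon 7,(Taxon 2,Taxon 9)),Taxon 1),Taxon 6),Taxon 4).
Taxon 9 and Taxon 2 form a cherry on this tree, so they are sister taxa.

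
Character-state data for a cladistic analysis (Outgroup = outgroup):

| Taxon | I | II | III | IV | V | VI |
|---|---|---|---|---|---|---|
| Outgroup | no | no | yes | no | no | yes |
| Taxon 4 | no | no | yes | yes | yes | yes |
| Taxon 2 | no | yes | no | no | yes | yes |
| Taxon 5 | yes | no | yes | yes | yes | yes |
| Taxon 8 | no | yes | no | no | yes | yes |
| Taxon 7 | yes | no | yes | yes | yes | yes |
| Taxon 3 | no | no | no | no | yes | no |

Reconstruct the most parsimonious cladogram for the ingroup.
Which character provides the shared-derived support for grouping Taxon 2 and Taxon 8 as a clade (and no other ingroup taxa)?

Character polarity is set by the outgroup: the derived state is whichever differs from the outgroup's state, so for III, VI the derived state is 'no', and for the remaining characters it is 'yes'.
Only Taxon 5 and Taxon 7 show the derived state 'yes' for I, supporting them as a clade.
Only Taxon 2 and Taxon 8 show the derived state 'yes' for II, supporting them as a clade.
Only Taxon 2, Taxon 3, and Taxon 8 show the derived state 'no' for III, supporting them as a clade.
IV (derived state 'yes') is shared by Taxon 4, Taxon 5, and Taxon 7 — a synapomorphy uniting that clade.
V (derived state 'yes') is shared by all ingroup taxa — unites the whole ingroup.
VI (derived state 'no') is unique to Taxon 3 (autapomorphy; uninformative for grouping).
Most parsimonious ingroup topology: ((Taxon 4,(Taxon 5,Taxon 7)),((Taxon 2,Taxon 8),Taxon 3)).
The clade {Taxon 2, Taxon 8} is supported by II: its derived state 'yes' occurs in exactly those taxa and in no other taxon (including the outgroup).

II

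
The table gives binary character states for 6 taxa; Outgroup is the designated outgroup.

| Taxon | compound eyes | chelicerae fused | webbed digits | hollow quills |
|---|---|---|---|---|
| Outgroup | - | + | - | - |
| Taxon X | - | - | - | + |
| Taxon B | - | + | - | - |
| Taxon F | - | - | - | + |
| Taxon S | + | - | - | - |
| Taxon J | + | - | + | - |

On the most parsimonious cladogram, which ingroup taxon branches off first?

Character polarity is set by the outgroup: the derived state is whichever differs from the outgroup's state, so for chelicerae fused the derived state is '-', and for the remaining characters it is '+'.
compound eyes: derived state '+' in Taxon J and Taxon S only — synapomorphy for {Taxon J, Taxon S}.
chelicerae fused (derived state '-') is shared by Taxon F, Taxon J, Taxon S, and Taxon X — a synapomorphy uniting that clade.
webbed digits: derived state '+' in Taxon J only — an autapomorphy, so it tells us nothing about relationships among taxa.
Only Taxon F and Taxon X show the derived state '+' for hollow quills, supporting them as a clade.
Most parsimonious ingroup topology: (((Taxon X,Taxon F),(Taxon S,Taxon J)),Taxon B).
Taxon B is sister to the clade containing all other ingroup taxa, so it is the earliest-diverging (most basal) ingroup lineage.

Taxon B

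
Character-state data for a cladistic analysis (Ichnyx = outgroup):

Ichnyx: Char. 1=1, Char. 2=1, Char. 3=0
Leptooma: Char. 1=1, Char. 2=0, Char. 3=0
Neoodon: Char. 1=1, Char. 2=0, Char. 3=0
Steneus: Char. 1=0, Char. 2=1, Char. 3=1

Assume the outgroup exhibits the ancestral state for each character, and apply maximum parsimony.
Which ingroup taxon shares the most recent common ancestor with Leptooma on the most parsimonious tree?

Character polarity is set by the outgroup: the derived state is whichever differs from the outgroup's state, so for Char. 1, Char. 2 the derived state is '0', and for the remaining characters it is '1'.
Char. 1: derived state '0' in Steneus only — an autapomorphy, so it tells us nothing about relationships among taxa.
Only Leptooma and Neoodon show the derived state '0' for Char. 2, supporting them as a clade.
Char. 3: derived state '1' in Steneus only — an autapomorphy, so it tells us nothing about relationships among taxa.
Most parsimonious ingroup topology: ((Leptooma,Neoodon),Steneus).
Leptooma and Neoodon form a cherry on this tree, so they are sister taxa.

Neoodon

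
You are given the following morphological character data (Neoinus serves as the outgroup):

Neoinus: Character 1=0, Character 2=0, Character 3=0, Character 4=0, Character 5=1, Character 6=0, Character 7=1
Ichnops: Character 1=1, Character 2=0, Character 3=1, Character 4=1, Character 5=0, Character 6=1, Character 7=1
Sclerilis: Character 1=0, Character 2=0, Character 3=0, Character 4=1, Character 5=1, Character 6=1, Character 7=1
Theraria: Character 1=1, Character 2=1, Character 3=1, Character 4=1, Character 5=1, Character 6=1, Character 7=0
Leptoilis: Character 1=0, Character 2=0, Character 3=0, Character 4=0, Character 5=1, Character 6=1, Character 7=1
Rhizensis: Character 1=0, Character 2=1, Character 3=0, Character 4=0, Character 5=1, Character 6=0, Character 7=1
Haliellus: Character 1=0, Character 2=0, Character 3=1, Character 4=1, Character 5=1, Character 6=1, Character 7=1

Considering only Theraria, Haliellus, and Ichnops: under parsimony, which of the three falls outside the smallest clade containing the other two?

Character polarity is set by the outgroup: the derived state is whichever differs from the outgroup's state, so for Character 5, Character 7 the derived state is '0', and for the remaining characters it is '1'.
Character 1: derived state '1' in Ichnops and Theraria only — synapomorphy for {Ichnops, Theraria}.
Character 2 groups Rhizensis and Theraria, which is incompatible with the clades supported by the remaining characters; treating it as convergent (homoplasy) costs fewer steps than any alternative tree.
Only Haliellus, Ichnops, and Theraria show the derived state '1' for Character 3, supporting them as a clade.
Only Haliellus, Ichnops, Sclerilis, and Theraria show the derived state '1' for Character 4, supporting them as a clade.
Character 5 (derived state '0') is unique to Ichnops (autapomorphy; uninformative for grouping).
Character 6: derived state '1' in Haliellus, Ichnops, Leptoilis, Sclerilis, and Theraria only — synapomorphy for {Haliellus, Ichnops, Leptoilis, Sclerilis, Theraria}.
Character 7 (derived state '0') is unique to Theraria (autapomorphy; uninformative for grouping).
Most parsimonious ingroup topology: (((((Ichnops,Theraria),Haliellus),Sclerilis),Leptoilis),Rhizensis).
Ichnops and Theraria share a more recent common ancestor with each other than either does with Haliellus, so Haliellus is the least closely related of the three.

Haliellus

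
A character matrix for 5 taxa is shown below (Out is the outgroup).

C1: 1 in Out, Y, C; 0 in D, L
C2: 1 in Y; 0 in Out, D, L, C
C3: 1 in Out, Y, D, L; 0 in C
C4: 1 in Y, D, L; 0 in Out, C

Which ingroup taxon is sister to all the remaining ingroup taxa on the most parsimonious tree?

Character polarity is set by the outgroup: the derived state is whichever differs from the outgroup's state, so for C1, C3 the derived state is '0', and for the remaining characters it is '1'.
Only D and L show the derived state '0' for C1, supporting them as a clade.
C2 (derived state '1') is unique to Y (autapomorphy; uninformative for grouping).
C3 (derived state '0') is unique to C (autapomorphy; uninformative for grouping).
Only D, L, and Y show the derived state '1' for C4, supporting them as a clade.
Most parsimonious ingroup topology: ((Y,(D,L)),C).
C is sister to the clade containing all other ingroup taxa, so it is the earliest-diverging (most basal) ingroup lineage.

C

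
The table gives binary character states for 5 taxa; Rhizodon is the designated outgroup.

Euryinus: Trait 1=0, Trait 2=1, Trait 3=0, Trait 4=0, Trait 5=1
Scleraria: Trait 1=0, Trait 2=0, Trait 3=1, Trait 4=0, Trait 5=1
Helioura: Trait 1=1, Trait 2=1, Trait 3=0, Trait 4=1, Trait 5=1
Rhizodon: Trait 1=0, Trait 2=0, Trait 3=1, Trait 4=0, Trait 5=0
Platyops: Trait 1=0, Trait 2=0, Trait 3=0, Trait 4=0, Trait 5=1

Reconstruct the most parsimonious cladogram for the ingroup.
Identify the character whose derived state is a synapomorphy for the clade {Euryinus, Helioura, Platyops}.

Character polarity is set by the outgroup: the derived state is whichever differs from the outgroup's state, so for Trait 3 the derived state is '0', and for the remaining characters it is '1'.
Trait 1 (derived state '1') is unique to Helioura (autapomorphy; uninformative for grouping).
Trait 2: derived state '1' in Euryinus and Helioura only — synapomorphy for {Euryinus, Helioura}.
Only Euryinus, Helioura, and Platyops show the derived state '0' for Trait 3, supporting them as a clade.
Trait 4 (derived state '1') is unique to Helioura (autapomorphy; uninformative for grouping).
All ingroup taxa share the derived state '1' for Trait 5; it defines the ingroup but does not resolve relationships within it.
Most parsimonious ingroup topology: (((Euryinus,Helioura),Platyops),Scleraria).
The clade {Euryinus, Helioura, Platyops} is supported by Trait 3: its derived state '0' occurs in exactly those taxa and in no other taxon (including the outgroup).

Trait 3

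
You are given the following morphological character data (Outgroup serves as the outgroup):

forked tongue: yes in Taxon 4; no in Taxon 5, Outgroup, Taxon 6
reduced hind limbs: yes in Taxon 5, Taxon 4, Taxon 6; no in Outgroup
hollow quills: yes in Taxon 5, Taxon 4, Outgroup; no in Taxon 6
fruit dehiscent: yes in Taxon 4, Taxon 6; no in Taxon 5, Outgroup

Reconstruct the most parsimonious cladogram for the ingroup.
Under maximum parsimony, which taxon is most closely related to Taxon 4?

Character polarity is set by the outgroup: the derived state is whichever differs from the outgroup's state, so for hollow quills the derived state is 'no', and for the remaining characters it is 'yes'.
forked tongue (derived state 'yes') is unique to Taxon 4 (autapomorphy; uninformative for grouping).
reduced hind limbs (derived state 'yes') is shared by all ingroup taxa — unites the whole ingroup.
hollow quills: derived state 'no' in Taxon 6 only — an autapomorphy, so it tells us nothing about relationships among taxa.
fruit dehiscent: derived state 'yes' in Taxon 4 and Taxon 6 only — synapomorphy for {Taxon 4, Taxon 6}.
Most parsimonious ingroup topology: (Taxon 5,(Taxon 6,Taxon 4)).
Taxon 4 and Taxon 6 form a cherry on this tree, so they are sister taxa.

Taxon 6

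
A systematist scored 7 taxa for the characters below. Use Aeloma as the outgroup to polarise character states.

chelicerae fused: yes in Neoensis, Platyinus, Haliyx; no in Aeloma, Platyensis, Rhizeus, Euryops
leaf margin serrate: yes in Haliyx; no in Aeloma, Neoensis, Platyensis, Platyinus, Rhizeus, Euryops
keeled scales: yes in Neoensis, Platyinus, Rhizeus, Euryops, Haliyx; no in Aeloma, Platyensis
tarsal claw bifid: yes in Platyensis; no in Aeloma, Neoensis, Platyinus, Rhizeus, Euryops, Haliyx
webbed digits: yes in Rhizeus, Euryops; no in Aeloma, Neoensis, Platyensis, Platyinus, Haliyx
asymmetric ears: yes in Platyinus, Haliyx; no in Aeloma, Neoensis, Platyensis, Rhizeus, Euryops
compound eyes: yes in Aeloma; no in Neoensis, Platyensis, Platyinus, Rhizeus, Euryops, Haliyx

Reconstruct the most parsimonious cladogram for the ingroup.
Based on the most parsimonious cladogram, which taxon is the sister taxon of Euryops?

Character polarity is set by the outgroup: the derived state is whichever differs from the outgroup's state, so for compound eyes the derived state is 'no', and for the remaining characters it is 'yes'.
chelicerae fused (derived state 'yes') is shared by Haliyx, Neoensis, and Platyinus — a synapomorphy uniting that clade.
leaf margin serrate: derived state 'yes' in Haliyx only — an autapomorphy, so it tells us nothing about relationships among taxa.
Only Euryops, Haliyx, Neoensis, Platyinus, and Rhizeus show the derived state 'yes' for keeled scales, supporting them as a clade.
tarsal claw bifid: derived state 'yes' in Platyensis only — an autapomorphy, so it tells us nothing about relationships among taxa.
webbed digits: derived state 'yes' in Euryops and Rhizeus only — synapomorphy for {Euryops, Rhizeus}.
asymmetric ears (derived state 'yes') is shared by Haliyx and Platyinus — a synapomorphy uniting that clade.
compound eyes (derived state 'no') is shared by all ingroup taxa — unites the whole ingroup.
Most parsimonious ingroup topology: (((Neoensis,(Platyinus,Haliyx)),(Rhizeus,Euryops)),Platyensis).
Euryops and Rhizeus form a cherry on this tree, so they are sister taxa.

Rhizeus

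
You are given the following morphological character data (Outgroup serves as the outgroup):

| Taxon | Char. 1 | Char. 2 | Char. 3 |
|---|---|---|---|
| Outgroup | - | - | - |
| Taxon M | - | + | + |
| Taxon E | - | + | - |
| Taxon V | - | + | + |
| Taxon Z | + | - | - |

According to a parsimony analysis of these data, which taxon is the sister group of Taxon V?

Taxon M

The outgroup has state '-' for every character, so '+' is the derived state throughout.
Char. 1: derived state '+' in Taxon Z only — an autapomorphy, so it tells us nothing about relationships among taxa.
Char. 2: derived state '+' in Taxon E, Taxon M, and Taxon V only — synapomorphy for {Taxon E, Taxon M, Taxon V}.
Char. 3: derived state '+' in Taxon M and Taxon V only — synapomorphy for {Taxon M, Taxon V}.
Most parsimonious ingroup topology: (((Taxon M,Taxon V),Taxon E),Taxon Z).
Taxon V and Taxon M form a cherry on this tree, so they are sister taxa.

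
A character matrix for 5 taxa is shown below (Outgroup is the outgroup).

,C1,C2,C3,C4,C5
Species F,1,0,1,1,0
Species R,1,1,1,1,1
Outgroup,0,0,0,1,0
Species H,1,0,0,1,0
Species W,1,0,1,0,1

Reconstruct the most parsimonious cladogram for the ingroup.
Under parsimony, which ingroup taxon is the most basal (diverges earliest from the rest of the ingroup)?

Character polarity is set by the outgroup: the derived state is whichever differs from the outgroup's state, so for C4 the derived state is '0', and for the remaining characters it is '1'.
All ingroup taxa share the derived state '1' for C1; it defines the ingroup but does not resolve relationships within it.
C2 (derived state '1') is unique to Species R (autapomorphy; uninformative for grouping).
Only Species F, Species R, and Species W show the derived state '1' for C3, supporting them as a clade.
C4: derived state '0' in Species W only — an autapomorphy, so it tells us nothing about relationships among taxa.
C5 (derived state '1') is shared by Species R and Species W — a synapomorphy uniting that clade.
Most parsimonious ingroup topology: (((Species R,Species W),Species F),Species H).
Species H is sister to the clade containing all other ingroup taxa, so it is the earliest-diverging (most basal) ingroup lineage.

Species H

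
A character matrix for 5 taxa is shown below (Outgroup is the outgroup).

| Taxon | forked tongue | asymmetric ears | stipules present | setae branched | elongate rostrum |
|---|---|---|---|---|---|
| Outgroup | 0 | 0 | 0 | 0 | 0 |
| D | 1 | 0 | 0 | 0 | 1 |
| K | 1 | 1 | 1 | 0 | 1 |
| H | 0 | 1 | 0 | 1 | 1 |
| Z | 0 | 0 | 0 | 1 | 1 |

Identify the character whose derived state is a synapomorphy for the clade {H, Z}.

The outgroup has state '0' for every character, so '1' is the derived state throughout.
forked tongue: derived state '1' in D and K only — synapomorphy for {D, K}.
asymmetric ears groups H and K, which is incompatible with the clades supported by the remaining characters; treating it as convergent (homoplasy) costs fewer steps than any alternative tree.
stipules present (derived state '1') is unique to K (autapomorphy; uninformative for grouping).
setae branched: derived state '1' in H and Z only — synapomorphy for {H, Z}.
All ingroup taxa share the derived state '1' for elongate rostrum; it defines the ingroup but does not resolve relationships within it.
Most parsimonious ingroup topology: ((D,K),(H,Z)).
The clade {H, Z} is supported by setae branched: its derived state '1' occurs in exactly those taxa and in no other taxon (including the outgroup).

setae branched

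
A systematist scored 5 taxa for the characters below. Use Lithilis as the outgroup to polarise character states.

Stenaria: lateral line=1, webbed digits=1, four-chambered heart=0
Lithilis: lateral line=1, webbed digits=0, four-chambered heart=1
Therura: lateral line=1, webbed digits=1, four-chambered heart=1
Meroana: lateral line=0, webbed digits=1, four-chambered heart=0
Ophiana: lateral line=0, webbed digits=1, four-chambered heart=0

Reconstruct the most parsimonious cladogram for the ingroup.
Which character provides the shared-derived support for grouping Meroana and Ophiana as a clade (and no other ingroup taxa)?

lateral line

Character polarity is set by the outgroup: the derived state is whichever differs from the outgroup's state, so for lateral line, four-chambered heart the derived state is '0', and for the remaining characters it is '1'.
lateral line (derived state '0') is shared by Meroana and Ophiana — a synapomorphy uniting that clade.
webbed digits (derived state '1') is shared by all ingroup taxa — unites the whole ingroup.
four-chambered heart (derived state '0') is shared by Meroana, Ophiana, and Stenaria — a synapomorphy uniting that clade.
Most parsimonious ingroup topology: (((Ophiana,Meroana),Stenaria),Therura).
The clade {Meroana, Ophiana} is supported by lateral line: its derived state '0' occurs in exactly those taxa and in no other taxon (including the outgroup).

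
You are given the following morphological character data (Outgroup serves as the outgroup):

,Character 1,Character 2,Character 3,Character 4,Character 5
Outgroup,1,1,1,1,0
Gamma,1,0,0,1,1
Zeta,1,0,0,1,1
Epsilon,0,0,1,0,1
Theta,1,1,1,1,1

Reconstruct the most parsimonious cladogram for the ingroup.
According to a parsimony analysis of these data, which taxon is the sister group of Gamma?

Character polarity is set by the outgroup: the derived state is whichever differs from the outgroup's state, so for Character 1, Character 2, Character 3, Character 4 the derived state is '0', and for the remaining characters it is '1'.
Character 1 (derived state '0') is unique to Epsilon (autapomorphy; uninformative for grouping).
Character 2 (derived state '0') is shared by Epsilon, Gamma, and Zeta — a synapomorphy uniting that clade.
Character 3 (derived state '0') is shared by Gamma and Zeta — a synapomorphy uniting that clade.
Character 4 (derived state '0') is unique to Epsilon (autapomorphy; uninformative for grouping).
All ingroup taxa share the derived state '1' for Character 5; it defines the ingroup but does not resolve relationships within it.
Most parsimonious ingroup topology: (((Gamma,Zeta),Epsilon),Theta).
Gamma and Zeta form a cherry on this tree, so they are sister taxa.

Zeta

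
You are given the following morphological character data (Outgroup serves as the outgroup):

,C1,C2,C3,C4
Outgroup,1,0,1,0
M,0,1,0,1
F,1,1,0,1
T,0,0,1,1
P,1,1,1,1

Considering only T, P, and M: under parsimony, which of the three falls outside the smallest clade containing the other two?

Character polarity is set by the outgroup: the derived state is whichever differs from the outgroup's state, so for C1, C3 the derived state is '0', and for the remaining characters it is '1'.
C1 (state '0') occurs in M and T but conflicts with the nesting implied by the other characters — most parsimoniously interpreted as homoplasy.
Only F, M, and P show the derived state '1' for C2, supporting them as a clade.
C3 (derived state '0') is shared by F and M — a synapomorphy uniting that clade.
C4 (derived state '1') is shared by all ingroup taxa — unites the whole ingroup.
Most parsimonious ingroup topology: (((M,F),P),T).
P and M share a more recent common ancestor with each other than either does with T, so T is the least closely related of the three.

T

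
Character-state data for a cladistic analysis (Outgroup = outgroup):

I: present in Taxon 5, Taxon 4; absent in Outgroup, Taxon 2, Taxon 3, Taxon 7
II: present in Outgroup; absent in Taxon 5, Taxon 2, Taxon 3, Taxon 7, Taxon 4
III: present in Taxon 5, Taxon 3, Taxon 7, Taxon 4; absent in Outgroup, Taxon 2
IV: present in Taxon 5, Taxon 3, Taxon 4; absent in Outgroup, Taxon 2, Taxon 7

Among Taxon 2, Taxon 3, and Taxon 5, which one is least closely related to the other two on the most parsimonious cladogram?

Character polarity is set by the outgroup: the derived state is whichever differs from the outgroup's state, so for II the derived state is 'absent', and for the remaining characters it is 'present'.
I: derived state 'present' in Taxon 4 and Taxon 5 only — synapomorphy for {Taxon 4, Taxon 5}.
All ingroup taxa share the derived state 'absent' for II; it defines the ingroup but does not resolve relationships within it.
III (derived state 'present') is shared by Taxon 3, Taxon 4, Taxon 5, and Taxon 7 — a synapomorphy uniting that clade.
IV: derived state 'present' in Taxon 3, Taxon 4, and Taxon 5 only — synapomorphy for {Taxon 3, Taxon 4, Taxon 5}.
Most parsimonious ingroup topology: ((((Taxon 5,Taxon 4),Taxon 3),Taxon 7),Taxon 2).
Taxon 3 and Taxon 5 share a more recent common ancestor with each other than either does with Taxon 2, so Taxon 2 is the least closely related of the three.

Taxon 2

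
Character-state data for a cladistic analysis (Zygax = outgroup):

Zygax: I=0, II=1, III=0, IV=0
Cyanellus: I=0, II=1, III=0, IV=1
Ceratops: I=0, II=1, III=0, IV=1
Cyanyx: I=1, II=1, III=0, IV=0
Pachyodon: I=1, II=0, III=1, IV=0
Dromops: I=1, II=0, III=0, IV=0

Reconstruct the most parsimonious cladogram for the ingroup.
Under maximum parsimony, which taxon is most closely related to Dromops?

Pachyodon

Character polarity is set by the outgroup: the derived state is whichever differs from the outgroup's state, so for II the derived state is '0', and for the remaining characters it is '1'.
I (derived state '1') is shared by Cyanyx, Dromops, and Pachyodon — a synapomorphy uniting that clade.
II (derived state '0') is shared by Dromops and Pachyodon — a synapomorphy uniting that clade.
III (derived state '1') is unique to Pachyodon (autapomorphy; uninformative for grouping).
Only Ceratops and Cyanellus show the derived state '1' for IV, supporting them as a clade.
Most parsimonious ingroup topology: ((Cyanellus,Ceratops),(Cyanyx,(Pachyodon,Dromops))).
Dromops and Pachyodon form a cherry on this tree, so they are sister taxa.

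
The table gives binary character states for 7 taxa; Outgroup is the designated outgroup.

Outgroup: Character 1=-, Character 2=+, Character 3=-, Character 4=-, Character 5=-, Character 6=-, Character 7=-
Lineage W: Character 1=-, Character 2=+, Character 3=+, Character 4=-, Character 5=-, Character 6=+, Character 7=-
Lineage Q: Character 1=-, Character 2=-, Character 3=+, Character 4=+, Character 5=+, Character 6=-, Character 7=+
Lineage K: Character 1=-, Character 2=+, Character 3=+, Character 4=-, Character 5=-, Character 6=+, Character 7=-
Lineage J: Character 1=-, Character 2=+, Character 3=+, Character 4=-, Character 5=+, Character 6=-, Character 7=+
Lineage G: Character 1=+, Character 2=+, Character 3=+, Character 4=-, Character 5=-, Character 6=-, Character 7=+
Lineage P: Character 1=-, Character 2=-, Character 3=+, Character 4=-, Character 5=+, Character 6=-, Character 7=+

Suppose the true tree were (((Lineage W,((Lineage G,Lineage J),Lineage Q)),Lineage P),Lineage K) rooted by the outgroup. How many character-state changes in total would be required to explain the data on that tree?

12

Map each character onto (((Lineage W,((Lineage G,Lineage J),Lineage Q)),Lineage P),Lineage K) (rooted by Outgroup) and count the minimum state changes it requires (Fitch parsimony):
Character 1: 1; Character 2: 2; Character 3: 1; Character 4: 1; Character 5: 3; Character 6: 2; Character 7: 2.
Total tree length = 12.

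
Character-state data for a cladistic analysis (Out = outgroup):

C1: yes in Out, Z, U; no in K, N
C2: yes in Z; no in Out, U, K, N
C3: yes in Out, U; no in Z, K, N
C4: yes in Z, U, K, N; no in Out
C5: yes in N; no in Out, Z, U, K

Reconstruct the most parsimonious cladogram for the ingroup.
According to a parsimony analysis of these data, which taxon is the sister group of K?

Character polarity is set by the outgroup: the derived state is whichever differs from the outgroup's state, so for C1, C3 the derived state is 'no', and for the remaining characters it is 'yes'.
C1: derived state 'no' in K and N only — synapomorphy for {K, N}.
C2: derived state 'yes' in Z only — an autapomorphy, so it tells us nothing about relationships among taxa.
Only K, N, and Z show the derived state 'no' for C3, supporting them as a clade.
C4 (derived state 'yes') is shared by all ingroup taxa — unites the whole ingroup.
C5 (derived state 'yes') is unique to N (autapomorphy; uninformative for grouping).
Most parsimonious ingroup topology: ((Z,(K,N)),U).
K and N form a cherry on this tree, so they are sister taxa.

N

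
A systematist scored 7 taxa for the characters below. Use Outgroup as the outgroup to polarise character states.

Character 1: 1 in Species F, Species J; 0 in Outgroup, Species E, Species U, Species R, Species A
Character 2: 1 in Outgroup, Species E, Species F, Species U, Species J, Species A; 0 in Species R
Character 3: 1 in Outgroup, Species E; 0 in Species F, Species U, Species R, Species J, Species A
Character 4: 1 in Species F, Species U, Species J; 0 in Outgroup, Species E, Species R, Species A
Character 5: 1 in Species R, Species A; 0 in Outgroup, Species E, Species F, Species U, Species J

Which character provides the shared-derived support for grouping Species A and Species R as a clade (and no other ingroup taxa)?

Character 5

Character polarity is set by the outgroup: the derived state is whichever differs from the outgroup's state, so for Character 2, Character 3 the derived state is '0', and for the remaining characters it is '1'.
Character 1 (derived state '1') is shared by Species F and Species J — a synapomorphy uniting that clade.
Character 2: derived state '0' in Species R only — an autapomorphy, so it tells us nothing about relationships among taxa.
Character 3 (derived state '0') is shared by Species A, Species F, Species J, Species R, and Species U — a synapomorphy uniting that clade.
Character 4 (derived state '1') is shared by Species F, Species J, and Species U — a synapomorphy uniting that clade.
Only Species A and Species R show the derived state '1' for Character 5, supporting them as a clade.
Most parsimonious ingroup topology: (Species E,(((Species F,Species J),Species U),(Species R,Species A))).
The clade {Species A, Species R} is supported by Character 5: its derived state '1' occurs in exactly those taxa and in no other taxon (including the outgroup).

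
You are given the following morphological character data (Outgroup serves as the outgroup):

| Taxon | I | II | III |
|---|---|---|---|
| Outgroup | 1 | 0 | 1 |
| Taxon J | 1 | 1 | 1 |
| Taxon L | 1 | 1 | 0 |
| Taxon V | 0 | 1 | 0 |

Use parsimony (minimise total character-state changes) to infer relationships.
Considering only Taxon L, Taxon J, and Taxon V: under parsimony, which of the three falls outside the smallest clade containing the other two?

Taxon J

Character polarity is set by the outgroup: the derived state is whichever differs from the outgroup's state, so for I, III the derived state is '0', and for the remaining characters it is '1'.
I: derived state '0' in Taxon V only — an autapomorphy, so it tells us nothing about relationships among taxa.
II (derived state '1') is shared by all ingroup taxa — unites the whole ingroup.
III: derived state '0' in Taxon L and Taxon V only — synapomorphy for {Taxon L, Taxon V}.
Most parsimonious ingroup topology: (Taxon J,(Taxon L,Taxon V)).
Taxon V and Taxon L share a more recent common ancestor with each other than either does with Taxon J, so Taxon J is the least closely related of the three.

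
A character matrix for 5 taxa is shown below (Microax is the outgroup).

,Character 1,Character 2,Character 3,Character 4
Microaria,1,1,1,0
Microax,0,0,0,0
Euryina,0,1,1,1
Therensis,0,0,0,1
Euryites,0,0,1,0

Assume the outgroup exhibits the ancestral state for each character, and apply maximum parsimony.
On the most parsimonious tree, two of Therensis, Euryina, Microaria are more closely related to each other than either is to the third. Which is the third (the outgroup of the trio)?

Therensis

The outgroup has state '0' for every character, so '1' is the derived state throughout.
Character 1 (derived state '1') is unique to Microaria (autapomorphy; uninformative for grouping).
Only Euryina and Microaria show the derived state '1' for Character 2, supporting them as a clade.
Character 3 (derived state '1') is shared by Euryina, Euryites, and Microaria — a synapomorphy uniting that clade.
Character 4 (state '1') occurs in Euryina and Therensis but conflicts with the nesting implied by the other characters — most parsimoniously interpreted as homoplasy.
Most parsimonious ingroup topology: ((Euryites,(Euryina,Microaria)),Therensis).
Euryina and Microaria share a more recent common ancestor with each other than either does with Therensis, so Therensis is the least closely related of the three.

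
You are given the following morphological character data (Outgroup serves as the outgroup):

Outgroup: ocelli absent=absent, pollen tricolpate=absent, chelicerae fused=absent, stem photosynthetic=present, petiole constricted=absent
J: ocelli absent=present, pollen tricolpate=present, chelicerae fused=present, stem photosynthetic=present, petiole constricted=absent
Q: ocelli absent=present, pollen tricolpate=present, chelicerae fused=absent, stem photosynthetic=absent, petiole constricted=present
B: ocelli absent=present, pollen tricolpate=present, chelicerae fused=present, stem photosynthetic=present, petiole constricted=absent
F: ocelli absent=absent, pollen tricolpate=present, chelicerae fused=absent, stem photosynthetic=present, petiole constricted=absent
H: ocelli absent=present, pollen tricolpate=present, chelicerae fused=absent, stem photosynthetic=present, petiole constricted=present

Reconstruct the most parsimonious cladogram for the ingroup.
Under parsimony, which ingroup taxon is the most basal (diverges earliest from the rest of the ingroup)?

F

Character polarity is set by the outgroup: the derived state is whichever differs from the outgroup's state, so for stem photosynthetic the derived state is 'absent', and for the remaining characters it is 'present'.
ocelli absent: derived state 'present' in B, H, J, and Q only — synapomorphy for {B, H, J, Q}.
All ingroup taxa share the derived state 'present' for pollen tricolpate; it defines the ingroup but does not resolve relationships within it.
chelicerae fused: derived state 'present' in B and J only — synapomorphy for {B, J}.
stem photosynthetic: derived state 'absent' in Q only — an autapomorphy, so it tells us nothing about relationships among taxa.
petiole constricted: derived state 'present' in H and Q only — synapomorphy for {H, Q}.
Most parsimonious ingroup topology: (((J,B),(Q,H)),F).
F is sister to the clade containing all other ingroup taxa, so it is the earliest-diverging (most basal) ingroup lineage.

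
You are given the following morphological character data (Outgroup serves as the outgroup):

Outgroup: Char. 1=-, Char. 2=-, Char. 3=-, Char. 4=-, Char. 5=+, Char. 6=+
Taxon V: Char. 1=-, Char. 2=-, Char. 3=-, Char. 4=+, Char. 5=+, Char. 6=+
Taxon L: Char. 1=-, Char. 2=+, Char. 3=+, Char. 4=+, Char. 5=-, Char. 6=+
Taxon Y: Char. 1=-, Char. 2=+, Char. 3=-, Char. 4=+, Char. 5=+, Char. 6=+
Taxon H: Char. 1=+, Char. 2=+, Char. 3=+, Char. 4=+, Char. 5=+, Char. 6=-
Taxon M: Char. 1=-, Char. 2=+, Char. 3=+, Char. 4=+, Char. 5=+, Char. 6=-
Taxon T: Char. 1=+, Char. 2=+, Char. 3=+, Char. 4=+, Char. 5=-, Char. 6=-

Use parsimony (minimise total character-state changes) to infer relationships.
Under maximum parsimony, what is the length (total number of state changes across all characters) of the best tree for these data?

Character polarity is set by the outgroup: the derived state is whichever differs from the outgroup's state, so for Char. 5, Char. 6 the derived state is '-', and for the remaining characters it is '+'.
Char. 1 (derived state '+') is shared by Taxon H and Taxon T — a synapomorphy uniting that clade.
Char. 2 (derived state '+') is shared by Taxon H, Taxon L, Taxon M, Taxon T, and Taxon Y — a synapomorphy uniting that clade.
Char. 3 (derived state '+') is shared by Taxon H, Taxon L, Taxon M, and Taxon T — a synapomorphy uniting that clade.
All ingroup taxa share the derived state '+' for Char. 4; it defines the ingroup but does not resolve relationships within it.
Char. 5 (state '-') occurs in Taxon L and Taxon T but conflicts with the nesting implied by the other characters — most parsimoniously interpreted as homoplasy.
Char. 6: derived state '-' in Taxon H, Taxon M, and Taxon T only — synapomorphy for {Taxon H, Taxon M, Taxon T}.
Most parsimonious ingroup topology: (Taxon V,((Taxon L,((Taxon H,Taxon T),Taxon M)),Taxon Y)).
Changes per character on this tree: Char. 1: 1; Char. 2: 1; Char. 3: 1; Char. 4: 1; Char. 5: 2; Char. 6: 1.
Total = 7.

7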